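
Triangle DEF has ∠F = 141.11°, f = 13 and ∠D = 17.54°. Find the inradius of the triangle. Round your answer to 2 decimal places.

r ≈ 1.10

The third angle is ∠E = 180° − ∠F − ∠D = 21.35°.
Law of sines: d = f·sin D/sin F ≈ 6.2403.
Law of sines: e = f·sin E/sin F ≈ 7.5384.
Area = ½·f·d·sin E ≈ 14.767.
Semiperimeter s = (6.2403+7.5384+13)/2 = 13.389.
Inradius = area/s = 14.767/13.389 ≈ 1.1029.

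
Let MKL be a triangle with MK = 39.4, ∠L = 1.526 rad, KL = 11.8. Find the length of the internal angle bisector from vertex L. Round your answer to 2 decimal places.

13.03

Law of sines: sin M = KL·sin L/MK ≈ 0.29919.
Since MK ≥ KL, only the acute value applies: ∠M ≈ 0.304 rad.
Then ∠K = π − ∠L − ∠M ≈ 1.312 rad.
Law of sines gives LM = MK·sin K/sin L ≈ 38.124.
The bisector from L has length 2·KL·LM·cos(∠L/2)/(KL+LM) ≈ 13.026.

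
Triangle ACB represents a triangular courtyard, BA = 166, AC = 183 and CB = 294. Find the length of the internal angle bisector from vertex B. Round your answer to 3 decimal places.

t_B ≈ 202.682

By the law of cosines, cos B = (CB² + BA² − AC²) / (2·CB·BA) ≈ 0.82476, so ∠B ≈ 34.44°.
The bisector from B has length 2·CB·BA·cos(∠B/2)/(CB+BA) ≈ 202.68.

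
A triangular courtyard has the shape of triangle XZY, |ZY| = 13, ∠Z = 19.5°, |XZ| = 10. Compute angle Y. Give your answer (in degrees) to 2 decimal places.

∠Y ≈ 43.05°

By the law of cosines, |YX|² = |XZ|² + |ZY|² − 2·|XZ|·|ZY|·cos Z = 23.913, so |YX| ≈ 4.8901.
Law of cosines again: cos Y = (|ZY|² + |YX|² − |XZ|²)/(2·|ZY|·|YX|) ≈ 0.73078, so ∠Y ≈ 43.05°.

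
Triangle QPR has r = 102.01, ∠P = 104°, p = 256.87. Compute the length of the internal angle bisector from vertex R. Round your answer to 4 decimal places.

Law of sines: sin R = r·sin P/p ≈ 0.38533.
Since p ≥ r, only the acute value applies: ∠R ≈ 22.66°.
Then ∠Q = 180° − ∠P − ∠R ≈ 53.34°.
Law of sines gives q = p·sin Q/sin P ≈ 212.36.
The bisector from R has length 2·q·p·cos(∠R/2)/(q+p) ≈ 227.97.

t_R ≈ 227.9687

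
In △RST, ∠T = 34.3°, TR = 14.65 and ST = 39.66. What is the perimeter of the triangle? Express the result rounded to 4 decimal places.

perimeter ≈ 83.0777

By the law of cosines, RS² = ST² + TR² − 2·ST·TR·cos T = 827.58, so RS ≈ 28.768.
Semiperimeter s = (39.66+14.65+28.768)/2 = 41.539.
Perimeter = 39.66 + 14.65 + 28.768 = 83.078.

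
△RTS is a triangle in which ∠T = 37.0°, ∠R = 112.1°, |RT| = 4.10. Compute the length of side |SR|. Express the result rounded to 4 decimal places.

The third angle is ∠S = 180° − ∠R − ∠T = 30.90°.
Law of sines: |SR| = |RT|·sin T/sin S ≈ 4.8048.

4.8048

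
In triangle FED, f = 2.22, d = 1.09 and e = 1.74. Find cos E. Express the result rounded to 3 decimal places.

cos E ≈ 0.638

By the law of cosines, cos E = (d² + f² − e²) / (2·d·f) ≈ 0.63826, so ∠E ≈ 50.34°.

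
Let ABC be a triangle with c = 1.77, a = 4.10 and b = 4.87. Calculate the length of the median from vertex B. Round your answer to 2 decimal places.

m_B ≈ 2.01

Median from B: ½√(2·c² + 2·a² − b²) ≈ 2.0105.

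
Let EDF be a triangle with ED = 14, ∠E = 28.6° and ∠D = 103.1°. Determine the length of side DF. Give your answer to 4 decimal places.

The third angle is ∠F = 180° − ∠E − ∠D = 48.30°.
Law of sines: DF = ED·sin E/sin F ≈ 8.9758.

8.9758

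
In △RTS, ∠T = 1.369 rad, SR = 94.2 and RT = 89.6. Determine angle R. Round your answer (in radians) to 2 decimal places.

Law of sines: sin S = RT·sin T/SR ≈ 0.93187.
Since SR ≥ RT, only the acute value applies: ∠S ≈ 1.200 rad.
Then ∠R = π − ∠T − ∠S ≈ 0.573 rad.

∠R ≈ 0.57 rad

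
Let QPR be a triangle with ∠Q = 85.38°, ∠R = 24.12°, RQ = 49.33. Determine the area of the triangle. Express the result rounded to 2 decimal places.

The third angle is ∠P = 180° − ∠R − ∠Q = 70.50°.
Law of sines: PR = RQ·sin Q/sin P ≈ 52.162.
Law of sines: QP = RQ·sin R/sin P ≈ 21.385.
Area = ½·RQ·PR·sin R ≈ 525.75.

525.75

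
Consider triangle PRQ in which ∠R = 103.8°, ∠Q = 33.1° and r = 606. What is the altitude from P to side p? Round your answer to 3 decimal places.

h_P ≈ 330.938

The third angle is ∠P = 180° − ∠R − ∠Q = 43.10°.
Law of sines: p = r·sin P/sin R ≈ 426.37.
Law of sines: q = r·sin Q/sin R ≈ 340.77.
Area = ½·r·p·sin Q ≈ 70551.
The altitude from P has length 2·area/p ≈ 330.94.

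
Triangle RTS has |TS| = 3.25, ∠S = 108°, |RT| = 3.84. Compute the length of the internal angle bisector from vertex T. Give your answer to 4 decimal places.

Law of sines: sin R = |TS|·sin S/|RT| ≈ 0.80493.
Since |RT| ≥ |TS|, only the acute value applies: ∠R ≈ 53.60°.
Then ∠T = 180° − ∠S − ∠R ≈ 18.40°.
Law of sines gives |SR| = |RT|·sin T/sin S ≈ 1.2742.
The bisector from T has length 2·|RT|·|TS|·cos(∠T/2)/(|RT|+|TS|) ≈ 3.4752.

t_T ≈ 3.4752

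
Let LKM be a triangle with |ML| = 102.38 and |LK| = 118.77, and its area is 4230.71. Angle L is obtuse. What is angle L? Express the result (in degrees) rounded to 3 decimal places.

From area = ½·|ML|·|LK|·sin L, we get sin L = 2·area/(|ML|·|LK|) ≈ 0.69586.
Taking the obtuse solution, ∠L ≈ 135.90°.

135.904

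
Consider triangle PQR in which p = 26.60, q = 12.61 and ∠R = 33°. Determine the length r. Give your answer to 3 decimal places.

17.434

By the law of cosines, r² = p² + q² − 2·p·q·cos R = 303.95, so r ≈ 17.434.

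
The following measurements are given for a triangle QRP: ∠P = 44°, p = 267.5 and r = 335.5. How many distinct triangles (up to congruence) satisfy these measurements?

r·sin P = 335.5·sin(44°) ≈ 233.1.
Since r sin P < p < r (233.1 < 267.5 < 335.5), two triangles exist.

2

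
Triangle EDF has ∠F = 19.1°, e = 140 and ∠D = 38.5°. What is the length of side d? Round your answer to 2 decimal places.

103.22

The third angle is ∠E = 180° − ∠D − ∠F = 122.40°.
Law of sines: d = e·sin D/sin E ≈ 103.22.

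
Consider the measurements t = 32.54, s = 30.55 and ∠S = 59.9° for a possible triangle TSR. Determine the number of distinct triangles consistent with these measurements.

t·sin S = 32.54·sin(59.9°) ≈ 28.15.
Since t sin S < s < t (28.15 < 30.55 < 32.54), two triangles exist.

2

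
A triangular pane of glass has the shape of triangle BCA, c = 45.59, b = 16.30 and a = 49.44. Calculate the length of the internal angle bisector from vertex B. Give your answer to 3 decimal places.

46.772

By the law of cosines, cos B = (c² + a² − b²) / (2·c·a) ≈ 0.94435, so ∠B ≈ 19.20°.
The bisector from B has length 2·c·a·cos(∠B/2)/(c+a) ≈ 46.772.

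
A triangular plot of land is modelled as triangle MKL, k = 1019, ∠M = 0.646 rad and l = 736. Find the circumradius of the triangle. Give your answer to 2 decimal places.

R ≈ 513.57

By the law of cosines, m² = k² + l² − 2·k·l·cos M = 3.8234e+05, so m ≈ 618.33.
Area = ½·k·l·sin M ≈ 2.2574e+05.
Circumradius = m/(2 sin M) ≈ 513.57.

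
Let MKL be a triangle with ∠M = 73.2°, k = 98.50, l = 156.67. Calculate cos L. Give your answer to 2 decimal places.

cos L ≈ 0.33

By the law of cosines, m² = k² + l² − 2·k·l·cos M = 25327, so m ≈ 159.14.
Law of cosines again: cos L = (m² + k² − l²)/(2·m·k) ≈ 0.33440, so ∠L ≈ 70.46°.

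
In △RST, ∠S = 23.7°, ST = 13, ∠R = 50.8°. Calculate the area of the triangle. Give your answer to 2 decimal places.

The third angle is ∠T = 180° − ∠R − ∠S = 105.50°.
Law of sines: TR = ST·sin S/sin R ≈ 6.7428.
Law of sines: RS = ST·sin T/sin R ≈ 16.165.
Area = ½·ST·TR·sin T ≈ 42.234.

42.23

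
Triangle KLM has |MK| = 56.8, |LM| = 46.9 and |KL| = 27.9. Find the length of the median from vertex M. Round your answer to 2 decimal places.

Median from M: ½√(2·|LM|² + 2·|MK|² − |KL|²) ≈ 50.183.

50.18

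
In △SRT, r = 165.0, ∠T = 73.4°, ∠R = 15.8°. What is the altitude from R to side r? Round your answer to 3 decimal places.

580.680

The third angle is ∠S = 180° − ∠R − ∠T = 90.80°.
Law of sines: s = r·sin S/sin R ≈ 605.93.
Law of sines: t = r·sin T/sin R ≈ 580.74.
Area = ½·r·s·sin T ≈ 47906.
The altitude from R has length 2·area/r ≈ 580.68.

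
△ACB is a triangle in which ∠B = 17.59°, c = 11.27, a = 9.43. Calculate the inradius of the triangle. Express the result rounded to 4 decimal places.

By the law of cosines, b² = a² + c² − 2·a·c·cos B = 13.324, so b ≈ 3.6502.
Area = ½·a·c·sin B ≈ 16.059.
Semiperimeter s = (9.43+11.27+3.6502)/2 = 12.175.
Inradius = area/s = 16.059/12.175 ≈ 1.319.

r ≈ 1.3190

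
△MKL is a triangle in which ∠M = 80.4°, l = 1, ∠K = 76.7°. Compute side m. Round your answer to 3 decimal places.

The third angle is ∠L = 180° − ∠M − ∠K = 22.90°.
Law of sines: m = l·sin M/sin L ≈ 2.5339.

2.534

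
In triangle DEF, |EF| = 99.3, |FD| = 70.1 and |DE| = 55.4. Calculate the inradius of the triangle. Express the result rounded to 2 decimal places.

16.76

Semiperimeter s = (99.3 + 70.1 + 55.4)/2 = 112.4.
Heron's formula: area = √(112.4·13.1·42.3·57) ≈ 1884.2.
Inradius = area/s = 1884.2/112.4 ≈ 16.763.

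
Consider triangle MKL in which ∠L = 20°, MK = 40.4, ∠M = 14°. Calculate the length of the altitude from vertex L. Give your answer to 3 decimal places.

15.980

The third angle is ∠K = 180° − ∠L − ∠M = 146.00°.
Law of sines: KL = MK·sin M/sin L ≈ 28.576.
Law of sines: LM = MK·sin K/sin L ≈ 66.053.
Area = ½·MK·KL·sin K ≈ 322.79.
The altitude from L has length 2·area/MK ≈ 15.98.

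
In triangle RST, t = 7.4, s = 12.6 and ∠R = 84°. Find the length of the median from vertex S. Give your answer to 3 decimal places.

By the law of cosines, r² = s² + t² − 2·s·t·cos R = 194.03, so r ≈ 13.929.
Median from S: ½√(2·t² + 2·r² − s²) ≈ 9.2035.

m_S ≈ 9.203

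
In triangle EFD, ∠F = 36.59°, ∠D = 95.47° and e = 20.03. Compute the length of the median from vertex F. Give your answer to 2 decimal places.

m_F ≈ 22.28

The third angle is ∠E = 180° − ∠F − ∠D = 47.94°.
Law of sines: f = e·sin F/sin E ≈ 16.081.
Law of sines: d = e·sin D/sin E ≈ 26.856.
Median from F: ½√(2·d² + 2·e² − f²) ≈ 22.284.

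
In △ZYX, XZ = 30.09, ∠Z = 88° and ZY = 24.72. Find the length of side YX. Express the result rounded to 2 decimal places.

38.27

By the law of cosines, YX² = XZ² + ZY² − 2·XZ·ZY·cos Z = 1464.6, so YX ≈ 38.27.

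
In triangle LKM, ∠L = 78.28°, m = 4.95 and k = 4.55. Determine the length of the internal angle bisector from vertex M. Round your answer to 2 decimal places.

By the law of cosines, l² = k² + m² − 2·k·m·cos L = 36.055, so l ≈ 6.0046.
Law of cosines again: cos M = (l² + k² − m²)/(2·l·k) ≈ 0.59030, so ∠M ≈ 53.82°.
The bisector from M has length 2·l·k·cos(∠M/2)/(l+k) ≈ 4.6164.

t_M ≈ 4.62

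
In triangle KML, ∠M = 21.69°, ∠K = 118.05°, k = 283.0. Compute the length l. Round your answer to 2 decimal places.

The third angle is ∠L = 180° − ∠K − ∠M = 40.26°.
Law of sines: l = k·sin L/sin K ≈ 207.23.

207.23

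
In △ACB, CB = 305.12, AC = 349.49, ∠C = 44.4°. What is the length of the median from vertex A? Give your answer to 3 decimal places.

m_A ≈ 263.114

By the law of cosines, BA² = AC² + CB² − 2·AC·CB·cos C = 62864, so BA ≈ 250.73.
Median from A: ½√(2·BA² + 2·AC² − CB²) ≈ 263.11.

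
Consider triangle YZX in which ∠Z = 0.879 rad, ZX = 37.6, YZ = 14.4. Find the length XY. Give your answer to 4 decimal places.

30.5013

By the law of cosines, XY² = YZ² + ZX² − 2·YZ·ZX·cos Z = 930.33, so XY ≈ 30.501.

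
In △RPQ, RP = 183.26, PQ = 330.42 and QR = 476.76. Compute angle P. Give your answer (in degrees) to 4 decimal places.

∠P ≈ 134.2713°

By the law of cosines, cos P = (RP² + PQ² − QR²) / (2·RP·PQ) ≈ -0.69806, so ∠P ≈ 134.27°.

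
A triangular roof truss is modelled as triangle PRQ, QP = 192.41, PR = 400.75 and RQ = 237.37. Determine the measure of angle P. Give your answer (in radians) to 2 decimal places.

∠P ≈ 0.41 rad

By the law of cosines, cos P = (QP² + PR² − RQ²) / (2·QP·PR) ≈ 0.91610, so ∠P ≈ 0.413 rad.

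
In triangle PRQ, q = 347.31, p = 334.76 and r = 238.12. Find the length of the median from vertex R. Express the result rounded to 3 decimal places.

m_R ≈ 319.639

Median from R: ½√(2·q² + 2·p² − r²) ≈ 319.64.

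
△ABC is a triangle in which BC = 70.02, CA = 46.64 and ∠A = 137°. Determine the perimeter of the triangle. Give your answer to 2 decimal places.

Law of sines: sin B = CA·sin A/BC ≈ 0.45428.
Since BC ≥ CA, only the acute value applies: ∠B ≈ 27.02°.
Then ∠C = 180° − ∠A − ∠B ≈ 15.98°.
Law of sines gives AB = BC·sin C/sin A ≈ 28.268.
Semiperimeter s = (70.02+46.64+28.268)/2 = 72.464.
Perimeter = 70.02 + 46.64 + 28.268 = 144.93.

perimeter ≈ 144.93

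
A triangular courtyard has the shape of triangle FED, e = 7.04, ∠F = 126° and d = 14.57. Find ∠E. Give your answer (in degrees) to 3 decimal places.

∠E ≈ 16.932°

By the law of cosines, f² = e² + d² − 2·e·d·cos F = 382.43, so f ≈ 19.556.
Law of cosines again: cos E = (d² + f² − e²)/(2·d·f) ≈ 0.95665, so ∠E ≈ 16.93°.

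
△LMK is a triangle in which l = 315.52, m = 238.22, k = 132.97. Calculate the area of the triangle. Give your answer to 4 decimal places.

Semiperimeter s = (315.52 + 238.22 + 132.97)/2 = 343.36.
Heron's formula: area = √(343.36·27.835·105.14·210.39) ≈ 14539.

area ≈ 14539.4623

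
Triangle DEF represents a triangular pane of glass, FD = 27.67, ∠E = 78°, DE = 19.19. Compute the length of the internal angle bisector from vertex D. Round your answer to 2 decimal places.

19.70

Law of sines: sin F = DE·sin E/FD ≈ 0.67838.
Since FD ≥ DE, only the acute value applies: ∠F ≈ 42.72°.
Then ∠D = 180° − ∠E − ∠F ≈ 59.28°.
Law of sines gives EF = FD·sin D/sin E ≈ 24.319.
The bisector from D has length 2·FD·DE·cos(∠D/2)/(FD+DE) ≈ 19.697.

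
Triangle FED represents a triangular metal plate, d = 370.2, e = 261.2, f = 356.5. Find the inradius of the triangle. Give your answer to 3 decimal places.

89.526

Semiperimeter s = (356.5 + 261.2 + 370.2)/2 = 493.95.
Heron's formula: area = √(493.95·137.45·232.75·123.75) ≈ 44221.
Inradius = area/s = 44221/493.95 ≈ 89.526.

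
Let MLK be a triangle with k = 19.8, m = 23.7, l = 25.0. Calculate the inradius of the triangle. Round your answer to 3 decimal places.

6.417

Semiperimeter s = (23.7 + 25 + 19.8)/2 = 34.25.
Heron's formula: area = √(34.25·10.55·9.25·14.45) ≈ 219.77.
Inradius = area/s = 219.77/34.25 ≈ 6.4165.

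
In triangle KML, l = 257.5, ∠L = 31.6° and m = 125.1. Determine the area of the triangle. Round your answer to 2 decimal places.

Law of sines: sin M = m·sin L/l ≈ 0.25457.
Since l ≥ m, only the acute value applies: ∠M ≈ 14.75°.
Then ∠K = 180° − ∠L − ∠M ≈ 133.65°.
Law of sines gives k = l·sin K/sin L ≈ 355.57.
Area = ½·l·m·sin K ≈ 11654.

area ≈ 11653.85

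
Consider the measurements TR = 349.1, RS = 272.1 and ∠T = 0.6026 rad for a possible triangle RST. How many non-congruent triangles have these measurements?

TR·sin T = 349.1·sin(0.6026 rad) ≈ 197.9.
Since TR sin T < RS < TR (197.9 < 272.1 < 349.1), two triangles exist.

2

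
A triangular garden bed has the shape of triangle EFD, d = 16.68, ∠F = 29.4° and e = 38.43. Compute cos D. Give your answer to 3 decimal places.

0.946

By the law of cosines, f² = d² + e² − 2·d·e·cos F = 638.17, so f ≈ 25.262.
Law of cosines again: cos D = (e² + f² − d²)/(2·e·f) ≈ 0.94601, so ∠D ≈ 18.91°.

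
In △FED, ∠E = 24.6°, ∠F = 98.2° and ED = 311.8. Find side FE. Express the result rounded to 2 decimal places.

The third angle is ∠D = 180° − ∠F − ∠E = 57.20°.
Law of sines: FE = ED·sin D/sin F ≈ 264.8.

264.80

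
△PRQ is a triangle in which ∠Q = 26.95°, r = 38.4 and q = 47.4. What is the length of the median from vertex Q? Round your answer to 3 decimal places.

m_Q ≈ 56.943

Law of sines: sin R = r·sin Q/q ≈ 0.36716.
Since q ≥ r, only the acute value applies: ∠R ≈ 21.54°.
Then ∠P = 180° − ∠Q − ∠R ≈ 131.51°.
Law of sines gives p = q·sin P/sin Q ≈ 78.319.
Median from Q: ½√(2·p² + 2·r² − q²) ≈ 56.943.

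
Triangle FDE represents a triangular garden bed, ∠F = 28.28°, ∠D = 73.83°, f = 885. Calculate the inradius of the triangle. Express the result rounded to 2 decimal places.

The third angle is ∠E = 180° − ∠F − ∠D = 77.89°.
Law of sines: d = f·sin D/sin F ≈ 1794.1.
Law of sines: e = f·sin E/sin F ≈ 1826.4.
Area = ½·f·d·sin E ≈ 7.762e+05.
Semiperimeter s = (885+1794.1+1826.4)/2 = 2252.7.
Inradius = area/s = 7.762e+05/2252.7 ≈ 344.56.

r ≈ 344.56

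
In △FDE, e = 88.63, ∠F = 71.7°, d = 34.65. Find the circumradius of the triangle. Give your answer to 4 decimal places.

By the law of cosines, f² = d² + e² − 2·d·e·cos F = 7127.3, so f ≈ 84.424.
Area = ½·d·e·sin F ≈ 1457.9.
Circumradius = f/(2 sin F) ≈ 44.46.

44.4603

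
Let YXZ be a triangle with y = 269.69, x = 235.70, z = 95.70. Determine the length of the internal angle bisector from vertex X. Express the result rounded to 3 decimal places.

122.759

By the law of cosines, cos X = (z² + y² − x²) / (2·z·y) ≈ 0.51022, so ∠X ≈ 59.32°.
The bisector from X has length 2·z·y·cos(∠X/2)/(z+y) ≈ 122.76.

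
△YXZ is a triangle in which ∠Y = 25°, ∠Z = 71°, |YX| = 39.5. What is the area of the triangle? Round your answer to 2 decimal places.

The third angle is ∠X = 180° − ∠Z − ∠Y = 84.00°.
Law of sines: |XZ| = |YX|·sin Y/sin Z ≈ 17.655.
Law of sines: |ZY| = |YX|·sin X/sin Z ≈ 41.547.
Area = ½·|YX|·|XZ|·sin X ≈ 346.78.

346.78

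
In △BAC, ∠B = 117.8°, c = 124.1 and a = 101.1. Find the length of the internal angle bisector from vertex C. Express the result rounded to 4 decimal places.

t_C ≈ 126.7244

By the law of cosines, b² = a² + c² − 2·a·c·cos B = 37325, so b ≈ 193.2.
Law of cosines again: cos C = (b² + a² − c²)/(2·b·a) ≈ 0.82288, so ∠C ≈ 34.63°.
The bisector from C has length 2·b·a·cos(∠C/2)/(b+a) ≈ 126.72.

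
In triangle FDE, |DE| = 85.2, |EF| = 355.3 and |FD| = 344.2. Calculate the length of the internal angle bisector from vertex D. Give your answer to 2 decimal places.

By the law of cosines, cos D = (|FD|² + |DE|² − |EF|²) / (2·|FD|·|DE|) ≈ -0.00862, so ∠D ≈ 90.49°.
The bisector from D has length 2·|FD|·|DE|·cos(∠D/2)/(|FD|+|DE|) ≈ 96.167.

t_D ≈ 96.17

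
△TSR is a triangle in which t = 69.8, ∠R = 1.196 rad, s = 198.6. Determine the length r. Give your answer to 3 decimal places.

By the law of cosines, r² = t² + s² − 2·t·s·cos R = 34165, so r ≈ 184.84.

184.836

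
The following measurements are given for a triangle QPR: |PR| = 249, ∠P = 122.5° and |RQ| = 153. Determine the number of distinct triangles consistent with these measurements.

|PR|·sin P = 249·sin(122.5°) ≈ 210.
Since ∠P is not acute, a triangle exists only if |RQ| > |PR|; here |RQ| ≤ |PR|, so there is no triangle.

0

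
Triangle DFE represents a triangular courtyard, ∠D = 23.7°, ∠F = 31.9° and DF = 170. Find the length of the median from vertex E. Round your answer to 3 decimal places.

The third angle is ∠E = 180° − ∠D − ∠F = 124.40°.
Law of sines: FE = DF·sin D/sin E ≈ 82.814.
Law of sines: ED = DF·sin F/sin E ≈ 108.88.
Median from E: ½√(2·FE² + 2·ED² − DF²) ≈ 46.163.

m_E ≈ 46.163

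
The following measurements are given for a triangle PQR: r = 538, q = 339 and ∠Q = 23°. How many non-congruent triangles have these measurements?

r·sin Q = 538·sin(23°) ≈ 210.2.
Since r sin Q < q < r (210.2 < 339 < 538), two triangles exist.

2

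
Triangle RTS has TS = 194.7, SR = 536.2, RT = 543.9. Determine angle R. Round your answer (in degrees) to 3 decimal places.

By the law of cosines, cos R = (SR² + RT² − TS²) / (2·SR·RT) ≈ 0.93511, so ∠R ≈ 20.75°.

∠R ≈ 20.754°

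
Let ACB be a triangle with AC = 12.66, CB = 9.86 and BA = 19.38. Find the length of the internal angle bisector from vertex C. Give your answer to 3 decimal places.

t_C ≈ 5.691

By the law of cosines, cos C = (AC² + CB² − BA²) / (2·AC·CB) ≈ -0.47301, so ∠C ≈ 118.23°.
The bisector from C has length 2·AC·CB·cos(∠C/2)/(AC+CB) ≈ 5.6906.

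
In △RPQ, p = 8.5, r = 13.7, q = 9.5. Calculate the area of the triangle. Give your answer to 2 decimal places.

Semiperimeter s = (13.7 + 8.5 + 9.5)/2 = 15.85.
Heron's formula: area = √(15.85·2.15·7.35·6.35) ≈ 39.881.

area ≈ 39.88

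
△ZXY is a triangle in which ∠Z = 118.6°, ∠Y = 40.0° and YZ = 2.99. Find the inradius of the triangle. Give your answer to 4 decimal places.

The third angle is ∠X = 180° − ∠Y − ∠Z = 21.40°.
Law of sines: XY = YZ·sin Z/sin X ≈ 7.1947.
Law of sines: ZX = YZ·sin Y/sin X ≈ 5.2674.
Area = ½·YZ·XY·sin Y ≈ 6.9138.
Semiperimeter s = (7.1947+2.99+5.2674)/2 = 7.726.
Inradius = area/s = 6.9138/7.726 ≈ 0.89488.

0.8949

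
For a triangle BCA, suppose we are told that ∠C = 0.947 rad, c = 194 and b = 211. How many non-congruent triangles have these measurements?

2

b·sin C = 211·sin(0.947 rad) ≈ 171.3.
Since b sin C < c < b (171.3 < 194 < 211), two triangles exist.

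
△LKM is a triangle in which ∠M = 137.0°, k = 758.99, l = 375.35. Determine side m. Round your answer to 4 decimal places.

By the law of cosines, m² = l² + k² − 2·l·k·cos M = 1.1337e+06, so m ≈ 1064.7.

1064.7345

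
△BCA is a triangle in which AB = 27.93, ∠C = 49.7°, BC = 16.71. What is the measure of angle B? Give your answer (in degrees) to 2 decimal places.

103.15

Law of sines: sin A = BC·sin C/AB ≈ 0.45629.
Since AB ≥ BC, only the acute value applies: ∠A ≈ 27.15°.
Then ∠B = 180° − ∠C − ∠A ≈ 103.15°.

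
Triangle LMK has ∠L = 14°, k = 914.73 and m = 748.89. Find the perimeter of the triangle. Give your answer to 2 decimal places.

By the law of cosines, l² = m² + k² − 2·m·k·cos L = 68200, so l ≈ 261.15.
Semiperimeter s = (261.15+748.89+914.73)/2 = 962.39.
Perimeter = 261.15 + 748.89 + 914.73 = 1924.8.

1924.77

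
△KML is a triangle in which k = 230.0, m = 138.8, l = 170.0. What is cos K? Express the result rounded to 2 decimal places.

cos K ≈ -0.10

By the law of cosines, cos K = (m² + l² − k²) / (2·m·l) ≈ -0.10033, so ∠K ≈ 95.76°.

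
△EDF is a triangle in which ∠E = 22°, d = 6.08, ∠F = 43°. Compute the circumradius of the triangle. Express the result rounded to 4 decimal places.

R ≈ 3.3543

The third angle is ∠D = 180° − ∠F − ∠E = 115.00°.
Law of sines: e = d·sin E/sin D ≈ 2.5131.
Law of sines: f = d·sin F/sin D ≈ 4.5752.
Circumradius = d/(2 sin D) ≈ 3.3543.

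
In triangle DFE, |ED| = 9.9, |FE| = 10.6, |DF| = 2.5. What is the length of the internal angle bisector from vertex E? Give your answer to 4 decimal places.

By the law of cosines, cos E = (|FE|² + |ED|² − |DF|²) / (2·|FE|·|ED|) ≈ 0.97256, so ∠E ≈ 13.45°.
The bisector from E has length 2·|FE|·|ED|·cos(∠E/2)/(|FE|+|ED|) ≈ 10.168.

10.1676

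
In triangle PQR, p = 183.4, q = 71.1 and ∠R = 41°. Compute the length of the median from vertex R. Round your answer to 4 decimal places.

By the law of cosines, r² = p² + q² − 2·p·q·cos R = 19008, so r ≈ 137.87.
Median from R: ½√(2·p² + 2·q² − r²) ≈ 120.8.

m_R ≈ 120.8027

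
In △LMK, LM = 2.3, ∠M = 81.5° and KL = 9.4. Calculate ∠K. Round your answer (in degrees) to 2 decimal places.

Law of sines: sin K = LM·sin M/KL ≈ 0.24199.
Since KL ≥ LM, only the acute value applies: ∠K ≈ 14.00°.
Then ∠L = 180° − ∠M − ∠K ≈ 84.50°.

14.00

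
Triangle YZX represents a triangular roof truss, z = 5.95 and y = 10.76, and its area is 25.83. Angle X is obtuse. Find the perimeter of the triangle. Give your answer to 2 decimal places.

From area = ½·y·z·sin X, we get sin X = 2·area/(y·z) ≈ 0.80691.
Taking the obtuse solution, ∠X ≈ 126.20°.
Law of cosines then gives x ≈ 15.06.
Perimeter = 10.76 + 5.95 + 15.06 = 31.77.

31.77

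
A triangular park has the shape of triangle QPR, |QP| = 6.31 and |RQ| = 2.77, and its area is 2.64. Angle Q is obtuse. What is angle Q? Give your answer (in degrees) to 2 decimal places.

∠Q ≈ 162.42°

From area = ½·|RQ|·|QP|·sin Q, we get sin Q = 2·area/(|RQ|·|QP|) ≈ 0.30208.
Taking the obtuse solution, ∠Q ≈ 162.42°.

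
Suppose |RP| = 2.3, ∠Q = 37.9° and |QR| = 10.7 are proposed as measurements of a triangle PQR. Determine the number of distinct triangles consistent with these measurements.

0

|QR|·sin Q = 10.7·sin(37.9°) ≈ 6.573.
Since |RP| = 2.3 < 6.573 = |QR| sin Q, no triangle exists.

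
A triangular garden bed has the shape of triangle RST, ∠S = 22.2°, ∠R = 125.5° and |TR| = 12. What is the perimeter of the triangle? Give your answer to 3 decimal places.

perimeter ≈ 54.827

The third angle is ∠T = 180° − ∠R − ∠S = 32.30°.
Law of sines: |ST| = |TR|·sin R/sin S ≈ 25.856.
Law of sines: |RS| = |TR|·sin T/sin S ≈ 16.971.
Semiperimeter s = (25.856+12+16.971)/2 = 27.413.
Perimeter = 25.856 + 12 + 16.971 = 54.827.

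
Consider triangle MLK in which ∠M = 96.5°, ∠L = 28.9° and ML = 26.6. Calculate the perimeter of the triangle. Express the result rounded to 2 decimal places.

perimeter ≈ 74.79

The third angle is ∠K = 180° − ∠M − ∠L = 54.60°.
Law of sines: LK = ML·sin M/sin K ≈ 32.423.
Law of sines: KM = ML·sin L/sin K ≈ 15.771.
Semiperimeter s = (32.423+15.771+26.6)/2 = 37.397.
Perimeter = 32.423 + 15.771 + 26.6 = 74.794.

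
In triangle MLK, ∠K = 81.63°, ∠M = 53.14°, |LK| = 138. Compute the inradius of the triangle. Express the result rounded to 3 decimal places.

The third angle is ∠L = 180° − ∠K − ∠M = 45.23°.
Law of sines: |KM| = |LK|·sin L/sin M ≈ 122.45.
Law of sines: |ML| = |LK|·sin K/sin M ≈ 170.64.
Area = ½·|LK|·|KM|·sin K ≈ 8359.
Semiperimeter s = (138+122.45+170.64)/2 = 215.54.
Inradius = area/s = 8359/215.54 ≈ 38.781.

r ≈ 38.781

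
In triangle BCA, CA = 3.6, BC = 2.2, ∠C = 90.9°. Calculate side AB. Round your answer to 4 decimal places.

4.2484

By the law of cosines, AB² = BC² + CA² − 2·BC·CA·cos C = 18.049, so AB ≈ 4.2484.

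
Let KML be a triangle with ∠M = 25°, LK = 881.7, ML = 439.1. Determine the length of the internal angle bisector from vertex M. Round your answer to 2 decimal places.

Law of sines: sin K = ML·sin M/LK ≈ 0.21047.
Since LK ≥ ML, only the acute value applies: ∠K ≈ 12.15°.
Then ∠L = 180° − ∠M − ∠K ≈ 142.85°.
Law of sines gives KM = LK·sin L/sin M ≈ 1259.9.
The bisector from M has length 2·KM·ML·cos(∠M/2)/(KM+ML) ≈ 635.8.

635.80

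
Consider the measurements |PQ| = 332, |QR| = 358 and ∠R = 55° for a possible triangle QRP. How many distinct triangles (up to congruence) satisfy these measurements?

2

|QR|·sin R = 358·sin(55°) ≈ 293.3.
Since |QR| sin R < |PQ| < |QR| (293.3 < 332 < 358), two triangles exist.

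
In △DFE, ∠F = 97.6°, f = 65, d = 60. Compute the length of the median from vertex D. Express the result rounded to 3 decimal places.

Law of sines: sin D = d·sin F/f ≈ 0.91497.
Since f ≥ d, only the acute value applies: ∠D ≈ 66.20°.
Then ∠E = 180° − ∠F − ∠D ≈ 16.20°.
Law of sines gives e = f·sin E/sin F ≈ 18.294.
Median from D: ½√(2·f² + 2·e² − d²) ≈ 37.146.

37.146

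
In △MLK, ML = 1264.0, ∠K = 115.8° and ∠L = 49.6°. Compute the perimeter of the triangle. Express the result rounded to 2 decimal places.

The third angle is ∠M = 180° − ∠L − ∠K = 14.60°.
Law of sines: LK = ML·sin M/sin K ≈ 353.89.
Law of sines: KM = ML·sin L/sin K ≈ 1069.2.
Semiperimeter s = (353.89+1069.2+1264)/2 = 1343.5.
Perimeter = 353.89 + 1069.2 + 1264 = 2687.1.

perimeter ≈ 2687.05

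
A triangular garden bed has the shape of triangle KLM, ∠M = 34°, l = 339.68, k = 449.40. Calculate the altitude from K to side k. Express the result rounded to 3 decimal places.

189.947

By the law of cosines, m² = k² + l² − 2·k·l·cos M = 64234, so m ≈ 253.44.
Area = ½·k·l·sin M ≈ 42681.
The altitude from K has length 2·area/k ≈ 189.95.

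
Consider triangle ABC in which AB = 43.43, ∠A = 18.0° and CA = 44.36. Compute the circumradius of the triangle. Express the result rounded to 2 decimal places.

By the law of cosines, BC² = CA² + AB² − 2·CA·AB·cos A = 189.45, so BC ≈ 13.764.
Area = ½·CA·AB·sin A ≈ 297.67.
Circumradius = BC/(2 sin A) ≈ 22.271.

R ≈ 22.27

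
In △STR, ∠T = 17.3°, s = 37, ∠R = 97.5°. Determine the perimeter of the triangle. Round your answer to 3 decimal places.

perimeter ≈ 89.531

The third angle is ∠S = 180° − ∠T − ∠R = 65.20°.
Law of sines: t = s·sin T/sin S ≈ 12.121.
Law of sines: r = s·sin R/sin S ≈ 40.41.
Semiperimeter p = (37+12.121+40.41)/2 = 44.765.
Perimeter = 37 + 12.121 + 40.41 = 89.531.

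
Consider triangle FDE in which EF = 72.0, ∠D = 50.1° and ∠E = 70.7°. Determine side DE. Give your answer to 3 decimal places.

80.615

The third angle is ∠F = 180° − ∠D − ∠E = 59.20°.
Law of sines: DE = EF·sin F/sin D ≈ 80.615.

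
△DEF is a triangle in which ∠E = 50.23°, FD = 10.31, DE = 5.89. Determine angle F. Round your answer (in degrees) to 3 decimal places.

26.047

Law of sines: sin F = DE·sin E/FD ≈ 0.43910.
Since FD ≥ DE, only the acute value applies: ∠F ≈ 26.05°.
Then ∠D = 180° − ∠E − ∠F ≈ 103.72°.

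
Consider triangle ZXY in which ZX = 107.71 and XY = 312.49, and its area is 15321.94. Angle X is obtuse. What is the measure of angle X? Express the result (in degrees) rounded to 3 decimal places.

114.434

From area = ½·ZX·XY·sin X, we get sin X = 2·area/(ZX·XY) ≈ 0.91044.
Taking the obtuse solution, ∠X ≈ 114.43°.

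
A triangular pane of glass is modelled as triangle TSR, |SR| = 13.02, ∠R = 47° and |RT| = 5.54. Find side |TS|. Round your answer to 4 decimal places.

By the law of cosines, |TS|² = |SR|² + |RT|² − 2·|SR|·|RT|·cos R = 101.83, so |TS| ≈ 10.091.

10.0909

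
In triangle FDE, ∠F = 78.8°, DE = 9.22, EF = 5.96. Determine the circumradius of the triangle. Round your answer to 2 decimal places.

R ≈ 4.70

Law of sines: sin D = EF·sin F/DE ≈ 0.63411.
Since DE ≥ EF, only the acute value applies: ∠D ≈ 39.35°.
Then ∠E = 180° − ∠F − ∠D ≈ 61.85°.
Law of sines gives FD = DE·sin E/sin F ≈ 8.2869.
Circumradius = DE/(2 sin F) ≈ 4.6995.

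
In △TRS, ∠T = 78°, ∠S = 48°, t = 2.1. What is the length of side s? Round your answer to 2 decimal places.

The third angle is ∠R = 180° − ∠S − ∠T = 54.00°.
Law of sines: s = t·sin S/sin T ≈ 1.5955.

1.60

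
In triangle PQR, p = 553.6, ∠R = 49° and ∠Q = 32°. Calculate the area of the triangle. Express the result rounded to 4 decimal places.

The third angle is ∠P = 180° − ∠Q − ∠R = 99.00°.
Law of sines: q = p·sin Q/sin P ≈ 297.02.
Law of sines: r = p·sin R/sin P ≈ 423.02.
Area = ½·p·q·sin R ≈ 62049.

area ≈ 62048.5748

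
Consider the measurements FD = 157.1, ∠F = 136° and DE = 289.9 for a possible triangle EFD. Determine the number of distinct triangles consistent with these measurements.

1

FD·sin F = 157.1·sin(136°) ≈ 109.1.
Since ∠F is not acute, a triangle exists only if DE > FD; here DE > FD, so there is exactly one triangle.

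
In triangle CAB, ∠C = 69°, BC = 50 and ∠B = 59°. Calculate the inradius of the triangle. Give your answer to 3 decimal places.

r ≈ 15.516

The third angle is ∠A = 180° − ∠B − ∠C = 52.00°.
Law of sines: AB = BC·sin C/sin A ≈ 59.237.
Law of sines: CA = BC·sin B/sin A ≈ 54.388.
Area = ½·BC·AB·sin B ≈ 1269.4.
Semiperimeter s = (59.237+50+54.388)/2 = 81.812.
Inradius = area/s = 1269.4/81.812 ≈ 15.516.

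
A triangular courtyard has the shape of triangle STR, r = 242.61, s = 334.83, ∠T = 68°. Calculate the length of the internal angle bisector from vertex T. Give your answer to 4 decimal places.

By the law of cosines, t² = r² + s² − 2·r·s·cos T = 1.1011e+05, so t ≈ 331.83.
The bisector from T has length 2·r·s·cos(∠T/2)/(r+s) ≈ 233.25.

t_T ≈ 233.2547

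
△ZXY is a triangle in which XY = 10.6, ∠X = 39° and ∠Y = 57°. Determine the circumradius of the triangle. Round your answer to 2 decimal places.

The third angle is ∠Z = 180° − ∠X − ∠Y = 84.00°.
Law of sines: YZ = XY·sin X/sin Z ≈ 6.7075.
Law of sines: ZX = XY·sin Y/sin Z ≈ 8.9389.
Circumradius = XY/(2 sin Z) ≈ 5.3292.

R ≈ 5.33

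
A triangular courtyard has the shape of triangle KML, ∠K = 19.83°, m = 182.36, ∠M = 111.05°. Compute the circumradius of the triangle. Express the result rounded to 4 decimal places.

97.6998

The third angle is ∠L = 180° − ∠K − ∠M = 49.12°.
Law of sines: k = m·sin K/sin M ≈ 66.285.
Law of sines: l = m·sin L/sin M ≈ 147.74.
Circumradius = m/(2 sin M) ≈ 97.7.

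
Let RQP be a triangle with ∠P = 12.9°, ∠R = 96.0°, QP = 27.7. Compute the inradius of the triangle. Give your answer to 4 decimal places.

The third angle is ∠Q = 180° − ∠P − ∠R = 71.10°.
Law of sines: PR = QP·sin Q/sin R ≈ 26.351.
Law of sines: RQ = QP·sin P/sin R ≈ 6.2181.
Area = ½·QP·PR·sin P ≈ 81.477.
Semiperimeter s = (27.7+26.351+6.2181)/2 = 30.135.
Inradius = area/s = 81.477/30.135 ≈ 2.7038.

r ≈ 2.7038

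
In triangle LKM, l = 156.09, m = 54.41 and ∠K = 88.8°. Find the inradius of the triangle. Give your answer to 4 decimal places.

By the law of cosines, k² = m² + l² − 2·m·l·cos K = 26969, so k ≈ 164.22.
Area = ½·m·l·sin K ≈ 4245.5.
Semiperimeter s = (156.09+164.22+54.41)/2 = 187.36.
Inradius = area/s = 4245.5/187.36 ≈ 22.659.

22.6595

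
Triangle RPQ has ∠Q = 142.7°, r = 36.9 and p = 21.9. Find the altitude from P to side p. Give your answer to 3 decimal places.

By the law of cosines, q² = r² + p² − 2·r·p·cos Q = 3126.9, so q ≈ 55.919.
Area = ½·r·p·sin Q ≈ 244.85.
The altitude from P has length 2·area/p ≈ 22.361.

h_P ≈ 22.361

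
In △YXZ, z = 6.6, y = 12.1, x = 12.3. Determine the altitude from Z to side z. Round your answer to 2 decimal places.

Semiperimeter s = (12.1 + 12.3 + 6.6)/2 = 15.5.
Heron's formula: area = √(15.5·3.4·3.2·8.9) ≈ 38.741.
The altitude from Z has length 2·area/z ≈ 11.74.

11.74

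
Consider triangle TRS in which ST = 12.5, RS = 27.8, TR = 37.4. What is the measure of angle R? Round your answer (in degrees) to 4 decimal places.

14.2620

By the law of cosines, cos R = (TR² + RS² − ST²) / (2·TR·RS) ≈ 0.96918, so ∠R ≈ 14.26°.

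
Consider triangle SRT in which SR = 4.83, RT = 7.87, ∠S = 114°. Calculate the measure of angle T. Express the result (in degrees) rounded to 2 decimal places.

Law of sines: sin T = SR·sin S/RT ≈ 0.56066.
Since RT ≥ SR, only the acute value applies: ∠T ≈ 34.10°.
Then ∠R = 180° − ∠S − ∠T ≈ 31.90°.

∠T ≈ 34.10°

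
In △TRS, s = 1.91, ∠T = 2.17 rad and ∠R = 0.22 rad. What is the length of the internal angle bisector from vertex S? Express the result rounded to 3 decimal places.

t_S ≈ 0.898

The third angle is ∠S = π − ∠T − ∠R = 0.752 rad.
Law of sines: t = s·sin T/sin S ≈ 2.31.
Law of sines: r = s·sin R/sin S ≈ 0.61045.
The bisector from S has length 2·t·r·cos(∠S/2)/(t+r) ≈ 0.89831.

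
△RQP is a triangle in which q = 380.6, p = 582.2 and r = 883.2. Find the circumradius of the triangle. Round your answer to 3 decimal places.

593.729

By the law of cosines, cos R = (q² + p² − r²) / (2·q·p) ≈ -0.66843, so ∠R ≈ 131.95°.
Circumradius = r/(2 sin R) ≈ 593.73.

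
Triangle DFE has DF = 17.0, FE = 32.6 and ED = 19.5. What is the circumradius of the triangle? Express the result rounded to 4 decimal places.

R ≈ 20.2532

By the law of cosines, cos D = (ED² + DF² − FE²) / (2·ED·DF) ≈ -0.59353, so ∠D ≈ 2.206 rad.
Circumradius = FE/(2 sin D) ≈ 20.253.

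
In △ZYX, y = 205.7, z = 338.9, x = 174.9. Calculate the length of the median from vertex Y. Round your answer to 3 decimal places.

249.286

Median from Y: ½√(2·x² + 2·z² − y²) ≈ 249.29.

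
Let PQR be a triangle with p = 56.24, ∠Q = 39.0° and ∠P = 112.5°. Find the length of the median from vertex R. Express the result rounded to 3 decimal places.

The third angle is ∠R = 180° − ∠P − ∠Q = 28.50°.
Law of sines: q = p·sin Q/sin P ≈ 38.309.
Law of sines: r = p·sin R/sin P ≈ 29.046.
Median from R: ½√(2·p² + 2·q² − r²) ≈ 45.873.

m_R ≈ 45.873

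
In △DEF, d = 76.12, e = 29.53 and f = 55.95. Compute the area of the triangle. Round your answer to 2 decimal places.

Semiperimeter s = (76.12 + 29.53 + 55.95)/2 = 80.8.
Heron's formula: area = √(80.8·4.68·51.27·24.85) ≈ 694.1.

area ≈ 694.10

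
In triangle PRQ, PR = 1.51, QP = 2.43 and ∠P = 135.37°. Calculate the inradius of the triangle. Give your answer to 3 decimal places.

0.339

By the law of cosines, RQ² = QP² + PR² − 2·QP·PR·cos P = 13.408, so RQ ≈ 3.6616.
Area = ½·QP·PR·sin P ≈ 1.2889.
Semiperimeter s = (3.6616+2.43+1.51)/2 = 3.8008.
Inradius = area/s = 1.2889/3.8008 ≈ 0.33911.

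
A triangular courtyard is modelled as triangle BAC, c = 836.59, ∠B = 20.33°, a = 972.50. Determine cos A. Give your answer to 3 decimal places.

By the law of cosines, b² = a² + c² − 2·a·c·cos B = 1.1983e+05, so b ≈ 346.17.
Law of cosines again: cos A = (c² + b² − a²)/(2·c·b) ≈ -0.21761, so ∠A ≈ 102.57°.

cos A ≈ -0.218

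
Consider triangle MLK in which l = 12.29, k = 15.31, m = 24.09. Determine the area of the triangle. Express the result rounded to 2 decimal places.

80.48

Semiperimeter s = (24.09 + 12.29 + 15.31)/2 = 25.845.
Heron's formula: area = √(25.845·1.755·13.555·10.535) ≈ 80.481.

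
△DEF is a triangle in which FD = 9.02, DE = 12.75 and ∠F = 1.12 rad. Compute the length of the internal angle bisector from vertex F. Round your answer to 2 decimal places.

Law of sines: sin E = FD·sin F/DE ≈ 0.63678.
Since DE ≥ FD, only the acute value applies: ∠E ≈ 0.690 rad.
Then ∠D = π − ∠F − ∠E ≈ 1.331 rad.
Law of sines gives EF = DE·sin D/sin F ≈ 13.761.
The bisector from F has length 2·EF·FD·cos(∠F/2)/(EF+FD) ≈ 9.2326.

t_F ≈ 9.23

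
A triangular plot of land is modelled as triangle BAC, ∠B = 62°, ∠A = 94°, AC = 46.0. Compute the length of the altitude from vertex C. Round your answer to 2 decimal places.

The third angle is ∠C = 180° − ∠B − ∠A = 24.00°.
Law of sines: CB = AC·sin A/sin B ≈ 51.971.
Law of sines: BA = AC·sin C/sin B ≈ 21.19.
Area = ½·AC·CB·sin C ≈ 486.19.
The altitude from C has length 2·area/BA ≈ 45.888.

h_C ≈ 45.89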